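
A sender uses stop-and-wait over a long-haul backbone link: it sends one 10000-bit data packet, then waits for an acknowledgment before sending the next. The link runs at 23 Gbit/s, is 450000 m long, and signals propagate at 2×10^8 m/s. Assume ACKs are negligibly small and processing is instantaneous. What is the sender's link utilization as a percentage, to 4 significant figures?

t_tx = L/R = 10000/23000000000 = 4.34783e-07 s.
t_prop = 450000/200000000 = 0.00225 s; RTT = 0.0045 s.
Cycle = t_tx + RTT = 0.00450043 s.
Utilization = t_tx / cycle = 4.34783e-07/0.00450043 = 0.009661 %.

0.009661 %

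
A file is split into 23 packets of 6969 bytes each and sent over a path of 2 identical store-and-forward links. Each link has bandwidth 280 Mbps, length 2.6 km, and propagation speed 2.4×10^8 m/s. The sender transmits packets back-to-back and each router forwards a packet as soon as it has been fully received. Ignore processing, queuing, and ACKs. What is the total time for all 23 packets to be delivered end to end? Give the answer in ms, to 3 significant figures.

4.80 ms

Per-hop transmission t_tx = L/R = 55752/280000000 = 0.199114 ms.
Per-hop propagation t_prop = 2600/240000000 = 0.0108333 ms.
Pipeline fill: first packet needs 2·t_tx to clear all hops; remaining 22 packets each add one t_tx.
Total = (2+23-1)·t_tx + 2·t_prop = 24·0.199114 + 2·0.0108333 = 4.80 ms.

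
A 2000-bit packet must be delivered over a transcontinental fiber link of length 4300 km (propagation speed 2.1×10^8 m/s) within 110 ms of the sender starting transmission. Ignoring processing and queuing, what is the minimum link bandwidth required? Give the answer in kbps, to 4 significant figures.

Propagation delay = 4300000 / 210000000 = 20.4762 ms.
Transmission budget = 110 − 20.4762 = 89.5238 ms.
R ≥ L / t_tx = 2000 bits / 0.0895238 s = 22.34 kbps.

22.34 kbps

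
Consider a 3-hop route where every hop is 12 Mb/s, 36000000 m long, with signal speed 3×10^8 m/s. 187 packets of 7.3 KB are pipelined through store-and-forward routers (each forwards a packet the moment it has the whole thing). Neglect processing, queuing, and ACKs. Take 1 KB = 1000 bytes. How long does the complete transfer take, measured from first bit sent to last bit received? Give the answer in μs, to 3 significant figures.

1280000 μs

Per-hop transmission t_tx = L/R = 58400/12000000 = 4866.67 μs.
Per-hop propagation t_prop = 36000000/300000000 = 120000 μs.
Pipeline fill: first packet needs 3·t_tx to clear all hops; remaining 186 packets each add one t_tx.
Total = (3+187-1)·t_tx + 3·t_prop = 189·4866.67 + 3·120000 = 1280000 μs.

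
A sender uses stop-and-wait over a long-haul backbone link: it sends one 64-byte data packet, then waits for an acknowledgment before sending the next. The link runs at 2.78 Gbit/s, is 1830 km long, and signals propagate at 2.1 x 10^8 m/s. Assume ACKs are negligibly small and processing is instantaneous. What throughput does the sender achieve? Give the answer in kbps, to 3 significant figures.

t_tx = L/R = 512/2780000000 = 1.84173e-07 s.
t_prop = 1830000/210000000 = 0.00871429 s; RTT = 0.0174286 s.
Cycle = t_tx + RTT = 0.0174288 s.
Throughput = L / cycle = 512 / 0.0174288 = 29.4 kbps.

29.4 kbps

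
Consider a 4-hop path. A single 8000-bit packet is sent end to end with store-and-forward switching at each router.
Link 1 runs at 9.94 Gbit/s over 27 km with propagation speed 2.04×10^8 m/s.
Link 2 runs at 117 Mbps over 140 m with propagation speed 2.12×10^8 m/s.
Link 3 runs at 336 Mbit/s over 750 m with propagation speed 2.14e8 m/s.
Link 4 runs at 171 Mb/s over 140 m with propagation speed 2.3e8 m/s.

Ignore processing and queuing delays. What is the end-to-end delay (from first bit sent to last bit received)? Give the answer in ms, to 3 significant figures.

Transmission delays (L/R per hop): 0.000804829, 0.0683761, 0.0238095, 0.0467836 ms; sum = 0.139774 ms.
Propagation delays (d/s per hop): 0.132353, 0.000660377, 0.00350467, 0.000608696 ms; sum = 0.137127 ms.
End-to-end = 0.277 ms.

0.277 ms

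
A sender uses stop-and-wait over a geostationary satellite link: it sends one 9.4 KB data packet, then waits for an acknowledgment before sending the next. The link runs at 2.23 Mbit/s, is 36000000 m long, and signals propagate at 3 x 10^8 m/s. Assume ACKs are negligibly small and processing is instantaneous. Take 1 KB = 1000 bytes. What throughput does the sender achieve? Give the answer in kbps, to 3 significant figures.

t_tx = L/R = 75200/2230000 = 0.033722 s.
t_prop = 36000000/300000000 = 0.12 s; RTT = 0.24 s.
Cycle = t_tx + RTT = 0.273722 s.
Throughput = L / cycle = 75200 / 0.273722 = 275 kbps.

275 kbps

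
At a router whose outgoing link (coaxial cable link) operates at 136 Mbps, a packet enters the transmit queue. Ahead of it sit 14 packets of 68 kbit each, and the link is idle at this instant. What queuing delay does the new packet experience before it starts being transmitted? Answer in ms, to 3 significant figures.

Each queued packet: L/R = 68000/136000000 = 0.5 ms.
14 queued → 7 ms.
Queuing delay = 7.00 ms.

7.00 ms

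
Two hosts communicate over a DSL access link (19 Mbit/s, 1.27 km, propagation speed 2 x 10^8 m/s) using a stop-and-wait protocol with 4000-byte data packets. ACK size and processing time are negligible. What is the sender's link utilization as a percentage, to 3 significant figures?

99.3 %

t_tx = L/R = 32000/19000000 = 0.00168421 s.
t_prop = 1270/200000000 = 6.35e-06 s; RTT = 1.27e-05 s.
Cycle = t_tx + RTT = 0.00169691 s.
Utilization = t_tx / cycle = 0.00168421/0.00169691 = 99.3 %.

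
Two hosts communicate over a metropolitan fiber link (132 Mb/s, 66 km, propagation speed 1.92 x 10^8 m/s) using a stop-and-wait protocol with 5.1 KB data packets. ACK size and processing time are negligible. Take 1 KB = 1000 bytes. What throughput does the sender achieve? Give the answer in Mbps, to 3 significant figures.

40.9 Mbps

t_tx = L/R = 40800/132000000 = 0.000309091 s.
t_prop = 66000/192000000 = 0.00034375 s; RTT = 0.0006875 s.
Cycle = t_tx + RTT = 0.000996591 s.
Throughput = L / cycle = 40800 / 0.000996591 = 40.9 Mbps.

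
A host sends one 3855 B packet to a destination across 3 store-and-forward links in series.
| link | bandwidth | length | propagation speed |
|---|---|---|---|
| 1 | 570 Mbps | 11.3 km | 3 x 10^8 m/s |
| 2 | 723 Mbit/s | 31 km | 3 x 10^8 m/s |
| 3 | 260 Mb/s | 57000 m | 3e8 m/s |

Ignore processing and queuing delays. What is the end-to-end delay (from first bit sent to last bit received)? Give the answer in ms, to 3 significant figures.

L = 3855 × 8 = 30840 bits.
Transmission delays (L/R per hop): 0.0541053, 0.0426556, 0.118615 ms; sum = 0.215376 ms.
Propagation delays (d/s per hop): 0.0376667, 0.103333, 0.19 ms; sum = 0.331 ms.
End-to-end = 0.546 ms.

0.546 ms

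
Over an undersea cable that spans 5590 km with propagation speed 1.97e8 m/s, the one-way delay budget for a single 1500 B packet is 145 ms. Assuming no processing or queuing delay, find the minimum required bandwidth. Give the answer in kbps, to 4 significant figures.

L = 12000 bits.
Propagation delay = 5590000 / 197000000 = 28.3756 ms.
Transmission budget = 145 − 28.3756 = 116.624 ms.
R ≥ L / t_tx = 12000 bits / 0.116624 s = 102.9 kbps.

102.9 kbps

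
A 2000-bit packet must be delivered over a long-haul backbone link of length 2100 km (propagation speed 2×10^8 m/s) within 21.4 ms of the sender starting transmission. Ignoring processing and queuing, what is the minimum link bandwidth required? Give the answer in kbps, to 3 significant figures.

183 kbps

Propagation delay = 2100000 / 200000000 = 10.5 ms.
Transmission budget = 21.4 − 10.5 = 10.9 ms.
R ≥ L / t_tx = 2000 bits / 0.0109 s = 183 kbps.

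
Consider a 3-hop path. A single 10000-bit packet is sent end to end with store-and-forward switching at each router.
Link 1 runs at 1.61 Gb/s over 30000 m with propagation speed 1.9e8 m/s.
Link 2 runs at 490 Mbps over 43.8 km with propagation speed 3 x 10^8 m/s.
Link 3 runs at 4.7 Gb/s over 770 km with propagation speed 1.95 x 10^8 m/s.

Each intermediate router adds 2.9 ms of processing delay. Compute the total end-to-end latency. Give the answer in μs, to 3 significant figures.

Transmission delays (L/R per hop): 6.21118, 20.4082, 2.12766 μs; sum = 28.747 μs.
Propagation delays (d/s per hop): 157.895, 146, 3948.72 μs; sum = 4252.61 μs.
Processing at 2 router(s): 2 × 2.9 ms = 5800 μs.
End-to-end = 10100 μs.

10100 μs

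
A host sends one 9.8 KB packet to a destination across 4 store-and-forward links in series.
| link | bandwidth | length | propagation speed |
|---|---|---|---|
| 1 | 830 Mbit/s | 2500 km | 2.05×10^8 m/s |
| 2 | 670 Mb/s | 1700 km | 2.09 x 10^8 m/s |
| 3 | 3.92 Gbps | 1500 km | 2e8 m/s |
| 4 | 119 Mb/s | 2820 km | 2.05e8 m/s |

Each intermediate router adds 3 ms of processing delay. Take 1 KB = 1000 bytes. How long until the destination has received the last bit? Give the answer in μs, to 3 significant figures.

51500 μs

L = 78400 bits.
Transmission delays (L/R per hop): 94.4578, 117.015, 20, 658.824 μs; sum = 890.296 μs.
Propagation delays (d/s per hop): 12195.1, 8133.97, 7500, 13756.1 μs; sum = 41585.2 μs.
Processing at 3 router(s): 3 × 3 ms = 9000 μs.
End-to-end = 51500 μs.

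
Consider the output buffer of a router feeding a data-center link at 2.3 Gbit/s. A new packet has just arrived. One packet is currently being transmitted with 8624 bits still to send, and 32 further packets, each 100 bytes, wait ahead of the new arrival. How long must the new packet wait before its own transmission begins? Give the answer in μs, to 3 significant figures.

Each queued packet: L/R = 800/2300000000 = 0.347826 μs.
32 queued → 11.1304 μs.
Plus remaining 8624 bits of current packet: 3.74957 μs.
Queuing delay = 14.9 μs.

14.9 μs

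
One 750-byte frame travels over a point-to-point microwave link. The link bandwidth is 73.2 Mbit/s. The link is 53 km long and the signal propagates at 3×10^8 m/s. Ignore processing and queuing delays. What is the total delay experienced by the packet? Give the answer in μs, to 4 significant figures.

258.6 μs

L = 750 × 8 = 6000 bits.
Transmission delay = L/R = 6000 / 73200000 = 81.9672 μs.
Propagation delay = d/s = 53000 m / 300000000 m/s = 176.667 μs.
Total = 258.6 μs.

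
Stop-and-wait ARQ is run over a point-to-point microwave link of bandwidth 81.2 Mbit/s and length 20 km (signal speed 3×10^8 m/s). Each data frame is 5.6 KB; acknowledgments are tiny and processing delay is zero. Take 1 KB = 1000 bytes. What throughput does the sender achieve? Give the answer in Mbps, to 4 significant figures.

t_tx = L/R = 44800/81200000 = 0.000551724 s.
t_prop = 20000/300000000 = 6.66667e-05 s; RTT = 0.000133333 s.
Cycle = t_tx + RTT = 0.000685057 s.
Throughput = L / cycle = 44800 / 0.000685057 = 65.40 Mbps.

65.40 Mbps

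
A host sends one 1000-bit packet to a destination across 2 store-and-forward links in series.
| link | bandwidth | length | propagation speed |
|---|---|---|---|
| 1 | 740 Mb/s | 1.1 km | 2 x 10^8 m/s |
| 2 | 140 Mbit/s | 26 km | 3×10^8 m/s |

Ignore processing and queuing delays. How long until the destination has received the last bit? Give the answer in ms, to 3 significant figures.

Transmission delays (L/R per hop): 0.00135135, 0.00714286 ms; sum = 0.00849421 ms.
Propagation delays (d/s per hop): 0.0055, 0.0866667 ms; sum = 0.0921667 ms.
End-to-end = 0.101 ms.

0.101 ms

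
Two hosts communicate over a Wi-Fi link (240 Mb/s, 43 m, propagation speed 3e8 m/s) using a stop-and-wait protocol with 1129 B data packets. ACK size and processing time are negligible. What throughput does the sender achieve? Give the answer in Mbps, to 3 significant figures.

238 Mbps

t_tx = L/R = 9032/240000000 = 3.76333e-05 s.
t_prop = 43/300000000 = 1.43333e-07 s; RTT = 2.86667e-07 s.
Cycle = t_tx + RTT = 3.792e-05 s.
Throughput = L / cycle = 9032 / 3.792e-05 = 238 Mbps.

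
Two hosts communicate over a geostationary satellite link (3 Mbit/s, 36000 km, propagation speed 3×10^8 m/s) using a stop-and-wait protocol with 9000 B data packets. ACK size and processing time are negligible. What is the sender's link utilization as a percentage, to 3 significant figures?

9.09 %

t_tx = L/R = 72000/3000000 = 0.024 s.
t_prop = 36000000/300000000 = 0.12 s; RTT = 0.24 s.
Cycle = t_tx + RTT = 0.264 s.
Utilization = t_tx / cycle = 0.024/0.264 = 9.09 %.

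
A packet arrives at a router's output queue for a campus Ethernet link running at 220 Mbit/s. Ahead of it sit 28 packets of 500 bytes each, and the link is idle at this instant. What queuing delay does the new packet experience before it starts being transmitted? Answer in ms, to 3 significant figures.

0.509 ms

Each queued packet: L/R = 4000/220000000 = 0.0181818 ms.
28 queued → 0.509091 ms.
Queuing delay = 0.509 ms.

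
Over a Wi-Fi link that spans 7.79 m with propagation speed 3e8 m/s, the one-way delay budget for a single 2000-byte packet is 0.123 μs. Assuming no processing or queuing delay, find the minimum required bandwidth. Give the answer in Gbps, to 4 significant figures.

L = 16000 bits.
Propagation delay = 7.79 / 300000000 = 0.0259667 μs.
Transmission budget = 0.123 − 0.0259667 = 0.0970333 μs.
R ≥ L / t_tx = 16000 bits / 9.70333e-08 s = 164.9 Gbps.

164.9 Gbps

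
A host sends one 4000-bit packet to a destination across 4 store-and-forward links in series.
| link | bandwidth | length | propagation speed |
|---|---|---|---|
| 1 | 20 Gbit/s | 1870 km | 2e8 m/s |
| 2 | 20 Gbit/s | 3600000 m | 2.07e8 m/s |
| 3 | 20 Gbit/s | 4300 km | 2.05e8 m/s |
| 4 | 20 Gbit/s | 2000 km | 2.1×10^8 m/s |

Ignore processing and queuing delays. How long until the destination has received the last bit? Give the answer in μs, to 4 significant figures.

57240 μs

Transmission delay per hop = L/R = 4000/20000000000 = 0.2 μs; 4 hops → 0.8 μs.
Propagation delays (d/s per hop): 9350, 17391.3, 20975.6, 9523.81 μs; sum = 57240.7 μs.
End-to-end = 57240 μs.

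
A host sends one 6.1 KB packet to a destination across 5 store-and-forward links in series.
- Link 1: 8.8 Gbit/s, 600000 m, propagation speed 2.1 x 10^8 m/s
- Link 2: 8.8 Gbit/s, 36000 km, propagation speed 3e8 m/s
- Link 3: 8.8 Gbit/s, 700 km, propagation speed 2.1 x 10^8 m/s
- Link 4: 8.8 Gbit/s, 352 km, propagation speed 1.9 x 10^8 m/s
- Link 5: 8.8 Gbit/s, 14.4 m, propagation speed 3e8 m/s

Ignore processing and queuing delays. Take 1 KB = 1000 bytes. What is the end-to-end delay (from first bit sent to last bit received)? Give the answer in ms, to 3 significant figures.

L = 48800 bits.
Transmission delay per hop = L/R = 48800/8800000000 = 0.00554545 ms; 5 hops → 0.0277273 ms.
Propagation delays (d/s per hop): 2.85714, 120, 3.33333, 1.85263, 4.8e-05 ms; sum = 128.043 ms.
End-to-end = 128 ms.

128 ms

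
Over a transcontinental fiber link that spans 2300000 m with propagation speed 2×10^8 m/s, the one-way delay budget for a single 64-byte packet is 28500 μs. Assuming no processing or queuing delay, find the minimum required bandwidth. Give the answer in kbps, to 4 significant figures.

L = 512 bits.
Propagation delay = 2300000 / 200000000 = 11500 μs.
Transmission budget = 28500 − 11500 = 17000 μs.
R ≥ L / t_tx = 512 bits / 0.017 s = 30.12 kbps.

30.12 kbps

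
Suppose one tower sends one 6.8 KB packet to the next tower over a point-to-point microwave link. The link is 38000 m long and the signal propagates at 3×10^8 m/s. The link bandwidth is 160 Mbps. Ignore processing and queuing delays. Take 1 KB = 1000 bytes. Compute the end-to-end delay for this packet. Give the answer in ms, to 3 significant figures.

0.467 ms

L = 54400 bits.
Transmission delay = L/R = 54400 / 160000000 = 0.34 ms.
Propagation delay = d/s = 38000 m / 300000000 m/s = 0.126667 ms.
Total = 0.467 ms.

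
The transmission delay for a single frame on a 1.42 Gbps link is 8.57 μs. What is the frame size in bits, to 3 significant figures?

L = R × t_tx = 1420000000 b/s × 8.57e-06 s = 12169.4 bits.

12200 bits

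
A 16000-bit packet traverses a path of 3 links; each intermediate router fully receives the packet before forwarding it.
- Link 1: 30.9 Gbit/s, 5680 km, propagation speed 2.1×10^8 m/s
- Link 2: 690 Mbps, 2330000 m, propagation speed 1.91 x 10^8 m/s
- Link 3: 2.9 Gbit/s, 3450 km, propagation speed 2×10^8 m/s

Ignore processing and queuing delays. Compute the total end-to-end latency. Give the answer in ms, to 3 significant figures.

Transmission delays (L/R per hop): 0.000517799, 0.0231884, 0.00551724 ms; sum = 0.0292234 ms.
Propagation delays (d/s per hop): 27.0476, 12.199, 17.25 ms; sum = 56.4966 ms.
End-to-end = 56.5 ms.

56.5 ms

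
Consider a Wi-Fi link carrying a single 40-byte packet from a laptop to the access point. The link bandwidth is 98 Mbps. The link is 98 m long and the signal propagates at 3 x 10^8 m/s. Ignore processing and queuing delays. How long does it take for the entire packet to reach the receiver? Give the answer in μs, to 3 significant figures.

L = 40 × 8 = 320 bits.
Transmission delay = L/R = 320 / 98000000 = 3.26531 μs.
Propagation delay = d/s = 98 m / 300000000 m/s = 0.326667 μs.
Total = 3.59 μs.

3.59 μs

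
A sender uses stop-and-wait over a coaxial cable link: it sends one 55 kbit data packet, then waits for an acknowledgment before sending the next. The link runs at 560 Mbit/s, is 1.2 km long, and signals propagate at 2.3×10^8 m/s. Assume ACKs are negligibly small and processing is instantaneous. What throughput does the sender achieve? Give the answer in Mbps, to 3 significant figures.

506 Mbps

t_tx = L/R = 55000/560000000 = 9.82143e-05 s.
t_prop = 1200/2.3e+08 = 5.21739e-06 s; RTT = 1.04348e-05 s.
Cycle = t_tx + RTT = 0.000108649 s.
Throughput = L / cycle = 55000 / 0.000108649 = 506 Mbps.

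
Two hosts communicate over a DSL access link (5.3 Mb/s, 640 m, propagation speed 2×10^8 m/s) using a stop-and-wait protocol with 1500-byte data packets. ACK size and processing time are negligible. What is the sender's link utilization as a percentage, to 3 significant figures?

99.7 %

t_tx = L/R = 12000/5300000 = 0.00226415 s.
t_prop = 640/200000000 = 3.2e-06 s; RTT = 6.4e-06 s.
Cycle = t_tx + RTT = 0.00227055 s.
Utilization = t_tx / cycle = 0.00226415/0.00227055 = 99.7 %.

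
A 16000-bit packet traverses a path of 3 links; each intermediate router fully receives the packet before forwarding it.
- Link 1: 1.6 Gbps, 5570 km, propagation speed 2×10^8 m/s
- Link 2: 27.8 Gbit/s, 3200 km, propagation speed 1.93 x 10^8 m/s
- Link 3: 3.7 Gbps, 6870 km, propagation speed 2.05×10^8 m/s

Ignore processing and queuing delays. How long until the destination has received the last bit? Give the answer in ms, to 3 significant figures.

78.0 ms

Transmission delays (L/R per hop): 0.01, 0.00057554, 0.00432432 ms; sum = 0.0148999 ms.
Propagation delays (d/s per hop): 27.85, 16.5803, 33.5122 ms; sum = 77.9425 ms.
End-to-end = 78.0 ms.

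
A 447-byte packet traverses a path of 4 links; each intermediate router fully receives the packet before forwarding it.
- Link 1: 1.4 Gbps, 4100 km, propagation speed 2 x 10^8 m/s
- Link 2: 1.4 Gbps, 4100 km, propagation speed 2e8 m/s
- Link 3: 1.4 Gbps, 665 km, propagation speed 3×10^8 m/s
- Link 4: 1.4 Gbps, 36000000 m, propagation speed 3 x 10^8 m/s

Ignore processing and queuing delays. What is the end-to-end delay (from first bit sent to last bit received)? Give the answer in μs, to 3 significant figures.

L = 447 × 8 = 3576 bits.
Transmission delay per hop = L/R = 3576/1400000000 = 2.55429 μs; 4 hops → 10.2171 μs.
Propagation delays (d/s per hop): 20500, 20500, 2216.67, 120000 μs; sum = 163217 μs.
End-to-end = 163000 μs.

163000 μs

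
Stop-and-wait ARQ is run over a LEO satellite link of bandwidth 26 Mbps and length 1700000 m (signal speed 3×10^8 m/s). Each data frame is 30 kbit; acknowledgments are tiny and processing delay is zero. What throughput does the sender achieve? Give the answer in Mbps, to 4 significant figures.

t_tx = L/R = 30000/26000000 = 0.00115385 s.
t_prop = 1700000/300000000 = 0.00566667 s; RTT = 0.0113333 s.
Cycle = t_tx + RTT = 0.0124872 s.
Throughput = L / cycle = 30000 / 0.0124872 = 2.402 Mbps.

2.402 Mbps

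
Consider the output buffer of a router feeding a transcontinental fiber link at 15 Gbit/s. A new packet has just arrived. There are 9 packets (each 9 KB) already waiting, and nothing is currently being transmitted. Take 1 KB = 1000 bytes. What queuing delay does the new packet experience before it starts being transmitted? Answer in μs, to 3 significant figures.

Each queued packet: L/R = 72000/15000000000 = 4.8 μs.
9 queued → 43.2 μs.
Queuing delay = 43.2 μs.

43.2 μs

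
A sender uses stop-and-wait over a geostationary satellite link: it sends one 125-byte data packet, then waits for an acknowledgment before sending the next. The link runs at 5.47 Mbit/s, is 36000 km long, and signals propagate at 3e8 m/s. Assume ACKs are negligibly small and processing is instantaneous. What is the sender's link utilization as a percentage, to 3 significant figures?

0.0761 %

t_tx = L/R = 1000/5470000 = 0.000182815 s.
t_prop = 36000000/300000000 = 0.12 s; RTT = 0.24 s.
Cycle = t_tx + RTT = 0.240183 s.
Utilization = t_tx / cycle = 0.000182815/0.240183 = 0.0761 %.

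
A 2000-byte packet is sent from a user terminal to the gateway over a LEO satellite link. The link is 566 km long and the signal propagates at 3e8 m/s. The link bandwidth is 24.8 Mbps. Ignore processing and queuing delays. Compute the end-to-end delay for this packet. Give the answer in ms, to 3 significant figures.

2.53 ms

L = 2000 × 8 = 16000 bits.
Transmission delay = L/R = 16000 / 24800000 = 0.645161 ms.
Propagation delay = d/s = 566000 m / 300000000 m/s = 1.88667 ms.
Total = 2.53 ms.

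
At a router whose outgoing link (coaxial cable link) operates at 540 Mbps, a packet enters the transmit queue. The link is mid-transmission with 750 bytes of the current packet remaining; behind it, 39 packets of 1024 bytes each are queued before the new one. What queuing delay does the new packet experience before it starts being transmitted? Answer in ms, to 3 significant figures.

0.603 ms

Each queued packet: L/R = 8192/540000000 = 0.0151704 ms.
39 queued → 0.591644 ms.
Plus remaining 6000 bits of current packet: 0.0111111 ms.
Queuing delay = 0.603 ms.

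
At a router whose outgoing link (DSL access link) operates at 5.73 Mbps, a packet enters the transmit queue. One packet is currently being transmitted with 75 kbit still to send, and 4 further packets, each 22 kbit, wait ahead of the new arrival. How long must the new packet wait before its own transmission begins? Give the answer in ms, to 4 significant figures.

28.45 ms

Each queued packet: L/R = 22000/5730000 = 3.83944 ms.
4 queued → 15.3578 ms.
Plus remaining 75000 bits of current packet: 13.089 ms.
Queuing delay = 28.45 ms.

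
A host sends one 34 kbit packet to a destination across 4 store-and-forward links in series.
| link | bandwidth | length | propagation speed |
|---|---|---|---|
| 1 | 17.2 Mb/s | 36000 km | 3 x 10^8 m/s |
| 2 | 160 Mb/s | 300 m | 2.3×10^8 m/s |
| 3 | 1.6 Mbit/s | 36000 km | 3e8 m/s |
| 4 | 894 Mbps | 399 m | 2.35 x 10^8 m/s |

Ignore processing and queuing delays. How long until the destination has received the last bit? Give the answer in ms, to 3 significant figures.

L = 34000 bits.
Transmission delays (L/R per hop): 1.97674, 0.2125, 21.25, 0.0380313 ms; sum = 23.4773 ms.
Propagation delays (d/s per hop): 120, 0.00130435, 120, 0.00169787 ms; sum = 240.003 ms.
End-to-end = 263 ms.

263 ms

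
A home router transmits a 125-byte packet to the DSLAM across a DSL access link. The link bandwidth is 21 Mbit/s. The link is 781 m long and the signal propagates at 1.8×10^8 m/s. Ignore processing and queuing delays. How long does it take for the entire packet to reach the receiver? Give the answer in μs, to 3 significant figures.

L = 125 × 8 = 1000 bits.
Transmission delay = L/R = 1000 / 21000000 = 47.619 μs.
Propagation delay = d/s = 781 m / 180000000 m/s = 4.33889 μs.
Total = 52.0 μs.

52.0 μs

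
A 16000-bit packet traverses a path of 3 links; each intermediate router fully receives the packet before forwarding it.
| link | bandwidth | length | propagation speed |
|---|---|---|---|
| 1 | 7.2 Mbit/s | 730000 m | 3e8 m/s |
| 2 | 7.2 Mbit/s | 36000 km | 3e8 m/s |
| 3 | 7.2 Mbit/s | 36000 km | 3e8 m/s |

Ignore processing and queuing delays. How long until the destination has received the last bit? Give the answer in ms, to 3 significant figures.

Transmission delay per hop = L/R = 16000/7200000 = 2.22222 ms; 3 hops → 6.66667 ms.
Propagation delays (d/s per hop): 2.43333, 120, 120 ms; sum = 242.433 ms.
End-to-end = 249 ms.

249 ms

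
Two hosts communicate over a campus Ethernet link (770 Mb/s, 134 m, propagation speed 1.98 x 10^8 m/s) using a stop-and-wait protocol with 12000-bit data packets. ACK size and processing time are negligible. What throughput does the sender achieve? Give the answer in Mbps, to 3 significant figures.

708 Mbps

t_tx = L/R = 12000/770000000 = 1.55844e-05 s.
t_prop = 134/198000000 = 6.76768e-07 s; RTT = 1.35354e-06 s.
Cycle = t_tx + RTT = 1.6938e-05 s.
Throughput = L / cycle = 12000 / 1.6938e-05 = 708 Mbps.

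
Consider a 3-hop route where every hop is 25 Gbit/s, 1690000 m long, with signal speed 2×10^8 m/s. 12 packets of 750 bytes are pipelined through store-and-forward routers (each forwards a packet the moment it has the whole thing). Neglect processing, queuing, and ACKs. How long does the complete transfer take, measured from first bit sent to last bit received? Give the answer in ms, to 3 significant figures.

Per-hop transmission t_tx = L/R = 6000/25000000000 = 0.00024 ms.
Per-hop propagation t_prop = 1690000/200000000 = 8.45 ms.
Pipeline fill: first packet needs 3·t_tx to clear all hops; remaining 11 packets each add one t_tx.
Total = (3+12-1)·t_tx + 3·t_prop = 14·0.00024 + 3·8.45 = 25.4 ms.

25.4 ms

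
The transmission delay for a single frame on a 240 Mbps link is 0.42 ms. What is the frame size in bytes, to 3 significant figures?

L = R × t_tx = 240000000 b/s × 0.00042 s = 100800 bits.
In bytes: 100800 / 8 = 12600 bytes.

12600 bytes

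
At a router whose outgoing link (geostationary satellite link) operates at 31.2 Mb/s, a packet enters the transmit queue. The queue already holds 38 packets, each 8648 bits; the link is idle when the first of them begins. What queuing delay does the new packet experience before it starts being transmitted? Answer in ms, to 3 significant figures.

Each queued packet: L/R = 8648/31200000 = 0.277179 ms.
38 queued → 10.5328 ms.
Queuing delay = 10.5 ms.

10.5 ms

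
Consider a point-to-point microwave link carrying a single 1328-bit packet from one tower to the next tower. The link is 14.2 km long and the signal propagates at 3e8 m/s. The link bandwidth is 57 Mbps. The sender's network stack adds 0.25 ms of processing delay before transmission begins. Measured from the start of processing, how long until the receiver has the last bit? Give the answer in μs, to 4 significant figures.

320.6 μs

Transmission delay = L/R = 1328 / 57000000 = 23.2982 μs.
Propagation delay = d/s = 14200 m / 300000000 m/s = 47.3333 μs.
Plus processing delay 0.25 ms = 250 μs.
Total = 320.6 μs.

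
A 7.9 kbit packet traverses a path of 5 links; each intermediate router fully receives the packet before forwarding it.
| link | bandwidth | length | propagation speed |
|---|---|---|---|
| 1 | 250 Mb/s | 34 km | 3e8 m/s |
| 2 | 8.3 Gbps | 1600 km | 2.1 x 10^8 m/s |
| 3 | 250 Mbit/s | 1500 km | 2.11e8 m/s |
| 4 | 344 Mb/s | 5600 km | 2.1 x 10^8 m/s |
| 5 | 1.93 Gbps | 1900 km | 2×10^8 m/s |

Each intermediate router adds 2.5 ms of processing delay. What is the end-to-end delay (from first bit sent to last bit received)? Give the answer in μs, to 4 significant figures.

61100 μs

L = 7900 bits.
Transmission delays (L/R per hop): 31.6, 0.951807, 31.6, 22.9651, 4.09326 μs; sum = 91.2102 μs.
Propagation delays (d/s per hop): 113.333, 7619.05, 7109, 26666.7, 9500 μs; sum = 51008.1 μs.
Processing at 4 router(s): 4 × 2.5 ms = 10000 μs.
End-to-end = 61100 μs.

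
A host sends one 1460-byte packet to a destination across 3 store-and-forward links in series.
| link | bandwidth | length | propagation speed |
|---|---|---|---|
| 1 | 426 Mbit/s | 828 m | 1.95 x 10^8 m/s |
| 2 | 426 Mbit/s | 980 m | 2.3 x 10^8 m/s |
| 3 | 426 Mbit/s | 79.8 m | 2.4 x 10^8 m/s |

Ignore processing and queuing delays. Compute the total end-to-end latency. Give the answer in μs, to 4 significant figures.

L = 1460 × 8 = 11680 bits.
Transmission delay per hop = L/R = 11680/426000000 = 27.4178 μs; 3 hops → 82.2535 μs.
Propagation delays (d/s per hop): 4.24615, 4.26087, 0.3325 μs; sum = 8.83952 μs.
End-to-end = 91.09 μs.

91.09 μs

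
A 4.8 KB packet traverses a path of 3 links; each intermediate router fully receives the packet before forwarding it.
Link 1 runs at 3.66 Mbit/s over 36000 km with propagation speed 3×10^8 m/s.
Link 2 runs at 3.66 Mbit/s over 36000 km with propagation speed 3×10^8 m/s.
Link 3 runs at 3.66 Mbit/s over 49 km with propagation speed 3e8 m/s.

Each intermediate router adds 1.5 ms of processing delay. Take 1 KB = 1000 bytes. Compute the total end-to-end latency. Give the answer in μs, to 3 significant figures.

275000 μs

L = 38400 bits.
Transmission delay per hop = L/R = 38400/3660000 = 10491.8 μs; 3 hops → 31475.4 μs.
Propagation delays (d/s per hop): 120000, 120000, 163.333 μs; sum = 240163 μs.
Processing at 2 router(s): 2 × 1.5 ms = 3000 μs.
End-to-end = 275000 μs.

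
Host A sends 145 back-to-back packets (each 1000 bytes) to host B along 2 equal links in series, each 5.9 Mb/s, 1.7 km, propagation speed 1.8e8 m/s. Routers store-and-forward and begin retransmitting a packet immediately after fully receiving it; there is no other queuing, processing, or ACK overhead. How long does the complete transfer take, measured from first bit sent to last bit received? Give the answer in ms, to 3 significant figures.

198 ms

Per-hop transmission t_tx = L/R = 8000/5900000 = 1.35593 ms.
Per-hop propagation t_prop = 1700/180000000 = 0.00944444 ms.
Pipeline fill: first packet needs 2·t_tx to clear all hops; remaining 144 packets each add one t_tx.
Total = (2+145-1)·t_tx + 2·t_prop = 146·1.35593 + 2·0.00944444 = 198 ms.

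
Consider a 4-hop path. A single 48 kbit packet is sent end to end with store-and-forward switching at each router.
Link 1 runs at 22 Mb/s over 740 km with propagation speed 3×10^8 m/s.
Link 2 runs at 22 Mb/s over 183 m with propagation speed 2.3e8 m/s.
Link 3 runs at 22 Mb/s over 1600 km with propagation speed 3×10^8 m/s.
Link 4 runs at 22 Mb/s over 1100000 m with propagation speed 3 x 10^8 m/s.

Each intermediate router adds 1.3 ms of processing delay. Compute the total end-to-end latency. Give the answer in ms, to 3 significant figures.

L = 48000 bits.
Transmission delay per hop = L/R = 48000/22000000 = 2.18182 ms; 4 hops → 8.72727 ms.
Propagation delays (d/s per hop): 2.46667, 0.000795652, 5.33333, 3.66667 ms; sum = 11.4675 ms.
Processing at 3 router(s): 3 × 1.3 ms = 3.9 ms.
End-to-end = 24.1 ms.

24.1 ms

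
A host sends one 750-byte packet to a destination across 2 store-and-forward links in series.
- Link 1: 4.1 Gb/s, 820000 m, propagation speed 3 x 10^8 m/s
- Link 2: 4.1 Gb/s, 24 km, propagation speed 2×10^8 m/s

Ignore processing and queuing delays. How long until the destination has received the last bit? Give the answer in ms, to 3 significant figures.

L = 750 × 8 = 6000 bits.
Transmission delay per hop = L/R = 6000/4.1e+09 = 0.00146341 ms; 2 hops → 0.00292683 ms.
Propagation delays (d/s per hop): 2.73333, 0.12 ms; sum = 2.85333 ms.
End-to-end = 2.86 ms.

2.86 ms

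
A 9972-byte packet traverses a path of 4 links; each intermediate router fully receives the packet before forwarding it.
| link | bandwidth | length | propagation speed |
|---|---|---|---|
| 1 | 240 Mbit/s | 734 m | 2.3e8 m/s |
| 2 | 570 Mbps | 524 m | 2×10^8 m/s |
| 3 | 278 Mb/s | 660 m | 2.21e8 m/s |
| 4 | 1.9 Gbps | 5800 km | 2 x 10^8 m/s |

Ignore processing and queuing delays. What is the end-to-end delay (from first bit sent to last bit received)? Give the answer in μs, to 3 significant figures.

29800 μs

L = 9972 × 8 = 79776 bits.
Transmission delays (L/R per hop): 332.4, 139.958, 286.964, 41.9874 μs; sum = 801.309 μs.
Propagation delays (d/s per hop): 3.1913, 2.62, 2.98643, 29000 μs; sum = 29008.8 μs.
End-to-end = 29800 μs.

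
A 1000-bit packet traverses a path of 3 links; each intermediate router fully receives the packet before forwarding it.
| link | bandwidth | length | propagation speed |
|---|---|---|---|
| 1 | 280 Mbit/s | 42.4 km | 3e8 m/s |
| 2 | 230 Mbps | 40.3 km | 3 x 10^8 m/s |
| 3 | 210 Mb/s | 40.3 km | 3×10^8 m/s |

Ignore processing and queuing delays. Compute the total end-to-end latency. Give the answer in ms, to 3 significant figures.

Transmission delays (L/R per hop): 0.00357143, 0.00434783, 0.0047619 ms; sum = 0.0126812 ms.
Propagation delays (d/s per hop): 0.141333, 0.134333, 0.134333 ms; sum = 0.41 ms.
End-to-end = 0.423 ms.

0.423 ms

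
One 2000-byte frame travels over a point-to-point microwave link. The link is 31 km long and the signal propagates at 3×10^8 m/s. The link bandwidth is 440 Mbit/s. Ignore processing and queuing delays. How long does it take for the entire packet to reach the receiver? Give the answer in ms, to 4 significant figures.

0.1397 ms

L = 2000 × 8 = 16000 bits.
Transmission delay = L/R = 16000 / 440000000 = 0.0363636 ms.
Propagation delay = d/s = 31000 m / 300000000 m/s = 0.103333 ms.
Total = 0.1397 ms.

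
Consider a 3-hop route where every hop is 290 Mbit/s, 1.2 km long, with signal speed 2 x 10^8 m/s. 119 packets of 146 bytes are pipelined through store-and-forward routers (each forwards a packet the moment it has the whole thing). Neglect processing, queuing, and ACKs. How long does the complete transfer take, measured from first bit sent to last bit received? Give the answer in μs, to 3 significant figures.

Per-hop transmission t_tx = L/R = 1168/290000000 = 4.02759 μs.
Per-hop propagation t_prop = 1200/200000000 = 6 μs.
Pipeline fill: first packet needs 3·t_tx to clear all hops; remaining 118 packets each add one t_tx.
Total = (3+119-1)·t_tx + 3·t_prop = 121·4.02759 + 3·6 = 505 μs.

505 μs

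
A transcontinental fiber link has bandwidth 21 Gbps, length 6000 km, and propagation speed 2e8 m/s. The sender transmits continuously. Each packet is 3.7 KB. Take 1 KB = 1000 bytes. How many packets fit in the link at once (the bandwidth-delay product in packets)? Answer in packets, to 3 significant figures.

21300 packets

Propagation delay = 6000000 / 200000000 = 0.03 s.
BDP = R × t_prop = 21000000000 × 0.03 = 630000000 bits.
In packets of 29600 bits: 21300 packets.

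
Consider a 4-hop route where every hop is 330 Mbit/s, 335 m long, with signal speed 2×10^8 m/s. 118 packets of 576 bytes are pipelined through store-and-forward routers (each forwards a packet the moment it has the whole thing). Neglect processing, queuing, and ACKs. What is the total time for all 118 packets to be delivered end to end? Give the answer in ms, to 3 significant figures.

1.70 ms

Per-hop transmission t_tx = L/R = 4608/330000000 = 0.0139636 ms.
Per-hop propagation t_prop = 335/200000000 = 0.001675 ms.
Pipeline fill: first packet needs 4·t_tx to clear all hops; remaining 117 packets each add one t_tx.
Total = (4+118-1)·t_tx + 4·t_prop = 121·0.0139636 + 4·0.001675 = 1.70 ms.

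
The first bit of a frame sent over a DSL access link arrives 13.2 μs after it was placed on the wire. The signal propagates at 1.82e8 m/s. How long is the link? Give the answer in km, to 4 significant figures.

2.402 km

d = s × t_prop = 182000000 × 1.32e-05 = 2.402 km.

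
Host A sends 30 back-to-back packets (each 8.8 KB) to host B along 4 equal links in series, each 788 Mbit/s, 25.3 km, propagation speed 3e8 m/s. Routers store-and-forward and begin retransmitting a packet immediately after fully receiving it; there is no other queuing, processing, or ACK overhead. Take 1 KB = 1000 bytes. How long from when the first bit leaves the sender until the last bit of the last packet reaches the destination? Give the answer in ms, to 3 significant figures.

Per-hop transmission t_tx = L/R = 70400/788000000 = 0.0893401 ms.
Per-hop propagation t_prop = 25300/300000000 = 0.0843333 ms.
Pipeline fill: first packet needs 4·t_tx to clear all hops; remaining 29 packets each add one t_tx.
Total = (4+30-1)·t_tx + 4·t_prop = 33·0.0893401 + 4·0.0843333 = 3.29 ms.

3.29 ms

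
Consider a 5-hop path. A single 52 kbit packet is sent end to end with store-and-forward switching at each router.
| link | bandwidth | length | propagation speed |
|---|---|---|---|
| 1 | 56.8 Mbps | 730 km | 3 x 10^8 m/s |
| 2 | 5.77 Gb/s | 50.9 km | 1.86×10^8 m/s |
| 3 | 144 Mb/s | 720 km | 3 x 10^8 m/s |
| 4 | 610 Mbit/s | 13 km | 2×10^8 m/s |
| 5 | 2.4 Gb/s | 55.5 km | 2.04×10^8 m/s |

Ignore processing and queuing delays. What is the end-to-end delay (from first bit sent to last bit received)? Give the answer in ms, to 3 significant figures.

6.84 ms

L = 52000 bits.
Transmission delays (L/R per hop): 0.915493, 0.00901213, 0.361111, 0.0852459, 0.0216667 ms; sum = 1.39253 ms.
Propagation delays (d/s per hop): 2.43333, 0.273656, 2.4, 0.065, 0.272059 ms; sum = 5.44405 ms.
End-to-end = 6.84 ms.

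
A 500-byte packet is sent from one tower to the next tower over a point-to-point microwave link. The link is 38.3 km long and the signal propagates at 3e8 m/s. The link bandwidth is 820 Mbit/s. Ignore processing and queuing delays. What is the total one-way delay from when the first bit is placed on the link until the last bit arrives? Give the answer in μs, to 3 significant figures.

L = 500 × 8 = 4000 bits.
Transmission delay = L/R = 4000 / 820000000 = 4.87805 μs.
Propagation delay = d/s = 38300 m / 300000000 m/s = 127.667 μs.
Total = 133 μs.

133 μs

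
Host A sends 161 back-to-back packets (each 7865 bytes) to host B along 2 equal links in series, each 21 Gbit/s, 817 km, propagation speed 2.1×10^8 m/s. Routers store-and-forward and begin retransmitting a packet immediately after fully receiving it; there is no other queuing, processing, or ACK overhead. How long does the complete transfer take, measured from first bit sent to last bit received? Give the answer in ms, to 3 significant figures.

Per-hop transmission t_tx = L/R = 62920/21000000000 = 0.00299619 ms.
Per-hop propagation t_prop = 817000/210000000 = 3.89048 ms.
Pipeline fill: first packet needs 2·t_tx to clear all hops; remaining 160 packets each add one t_tx.
Total = (2+161-1)·t_tx + 2·t_prop = 162·0.00299619 + 2·3.89048 = 8.27 ms.

8.27 ms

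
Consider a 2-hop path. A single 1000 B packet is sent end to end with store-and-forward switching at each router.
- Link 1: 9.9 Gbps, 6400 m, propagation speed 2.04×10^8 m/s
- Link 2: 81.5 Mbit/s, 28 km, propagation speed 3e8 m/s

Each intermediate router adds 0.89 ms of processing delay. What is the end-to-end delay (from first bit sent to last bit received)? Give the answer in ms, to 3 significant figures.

L = 1000 × 8 = 8000 bits.
Transmission delays (L/R per hop): 0.000808081, 0.0981595 ms; sum = 0.0989676 ms.
Propagation delays (d/s per hop): 0.0313725, 0.0933333 ms; sum = 0.124706 ms.
Processing at 1 router(s): 1 × 0.89 ms = 0.89 ms.
End-to-end = 1.11 ms.

1.11 ms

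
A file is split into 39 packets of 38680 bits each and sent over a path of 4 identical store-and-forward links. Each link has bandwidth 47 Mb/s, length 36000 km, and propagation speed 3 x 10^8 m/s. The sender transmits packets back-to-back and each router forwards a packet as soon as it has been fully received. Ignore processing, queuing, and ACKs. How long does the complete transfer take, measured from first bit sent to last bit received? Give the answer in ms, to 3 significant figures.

515 ms

Per-hop transmission t_tx = L/R = 38680/47000000 = 0.822979 ms.
Per-hop propagation t_prop = 36000000/300000000 = 120 ms.
Pipeline fill: first packet needs 4·t_tx to clear all hops; remaining 38 packets each add one t_tx.
Total = (4+39-1)·t_tx + 4·t_prop = 42·0.822979 + 4·120 = 515 ms.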